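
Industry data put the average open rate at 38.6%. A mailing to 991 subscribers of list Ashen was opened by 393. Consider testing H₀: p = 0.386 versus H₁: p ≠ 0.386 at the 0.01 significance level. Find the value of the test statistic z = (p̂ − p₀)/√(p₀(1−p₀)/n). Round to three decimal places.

p̂ = 393/991 ≈ 0.396569.
SE = √(p₀(1−p₀)/n) = √(0.237/991) = 0.015465.
z = (0.396569 − 0.386)/0.015465 = 0.010569/0.015465 = 0.683.
Two-sided p-value ≈ 2·Φ(−0.683) = 0.4943; since p > α = 0.01, fail to reject H₀.

z = 0.683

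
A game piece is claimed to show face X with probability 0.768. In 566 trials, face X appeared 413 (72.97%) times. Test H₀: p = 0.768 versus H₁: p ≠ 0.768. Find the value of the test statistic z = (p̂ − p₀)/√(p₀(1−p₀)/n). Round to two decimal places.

p̂ = 413/566 ≈ 0.7297.
Standard error under H₀: √(0.768×0.232/566) = 0.0177.
z = (0.7297 − 0.768)/0.0177 = -0.0383/0.0177 = -2.16.

z = -2.16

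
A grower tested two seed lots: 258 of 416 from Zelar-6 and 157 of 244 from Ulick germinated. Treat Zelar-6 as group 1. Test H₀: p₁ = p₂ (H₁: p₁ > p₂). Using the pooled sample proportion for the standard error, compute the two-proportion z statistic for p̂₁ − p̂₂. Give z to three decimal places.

z = -0.597

p̂₁ = 258/416 = 0.62019, p̂₂ = 157/244 = 0.64344.
Pooled p̂ = (258+157)/(416+244) = 415/660 = 0.62879.
SE = √(p̂(1−p̂)(1/n₁+1/n₂)) = √(0.62879·0.37121·0.00650221) = √(0.0015177) = 0.03896.
z = (0.62019 − 0.64344)/0.03896 = -0.02325/0.03896 = -0.597.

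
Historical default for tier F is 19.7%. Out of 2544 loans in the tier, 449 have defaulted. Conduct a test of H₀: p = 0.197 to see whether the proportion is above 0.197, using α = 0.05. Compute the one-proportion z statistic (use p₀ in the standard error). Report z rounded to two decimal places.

p̂ = 449/2544 = 0.17649.
SE = √(p₀(1−p₀)/n) = √(0.15819/2544) = 0.00789.
z = (0.17649 − 0.197)/0.00789 = -0.02051/0.00789 = -2.60.
p-value = P(Z > -2.600) ≈ 0.9953, so at α = 0.05 we fail to reject H₀.

z = -2.60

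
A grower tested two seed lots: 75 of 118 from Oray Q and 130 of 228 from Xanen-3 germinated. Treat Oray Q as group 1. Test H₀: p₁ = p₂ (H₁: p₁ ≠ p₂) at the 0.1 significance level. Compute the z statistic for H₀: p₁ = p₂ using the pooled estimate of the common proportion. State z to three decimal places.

z = 1.174

p̂₁ = 75/118 ≈ 0.63559, p̂₂ = 130/228 ≈ 0.57018.
Pooled p̂ = (75+130)/(118+228) = 205/346 = 0.59249.
SE = √(p̂(1−p̂)(1/n₁+1/n₂)) = √(0.59249·0.40751·0.0128605) = √(0.00310513) = 0.05572.
z = (0.63559 − 0.57018)/0.05572 = 0.06541/0.05572 = 1.174.
p-value = 2·P(Z > 1.174) ≈ 0.2404, so at α = 0.1 we fail to reject H₀.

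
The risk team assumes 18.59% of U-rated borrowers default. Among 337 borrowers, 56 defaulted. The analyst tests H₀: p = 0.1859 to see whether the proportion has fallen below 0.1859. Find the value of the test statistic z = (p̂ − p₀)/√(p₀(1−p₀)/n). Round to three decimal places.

z = -0.931

p̂ = 56/337 ≈ 0.16617.
SE = √(p₀(1−p₀)/n) = √(0.15134/337) = 0.02119.
z = (0.16617 − 0.1859)/0.02119 = -0.01973/0.02119 = -0.931.
p-value = P(Z < -0.931) ≈ 0.1759.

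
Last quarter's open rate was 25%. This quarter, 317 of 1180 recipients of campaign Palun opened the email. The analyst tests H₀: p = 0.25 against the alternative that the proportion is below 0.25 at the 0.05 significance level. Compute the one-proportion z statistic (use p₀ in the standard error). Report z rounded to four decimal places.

z = 1.4790

p̂ = 317/1180 ≈ 0.2686441.
Under H₀, SE = √(0.25·0.75/1180) = √(0.000158898) = 0.0126055.
z = (0.2686441 − 0.25)/0.0126055 = 0.0186441/0.0126055 = 1.4790.
p-value = P(Z < 1.479) ≈ 0.9304. With α = 0.05, fail to reject H₀.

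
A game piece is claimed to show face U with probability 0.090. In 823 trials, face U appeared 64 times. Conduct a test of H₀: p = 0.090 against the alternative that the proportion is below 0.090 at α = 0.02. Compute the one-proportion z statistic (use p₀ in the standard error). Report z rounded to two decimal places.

p̂ = 64/823 = 0.07776.
Standard error under H₀: √(0.09×0.91/823) = 0.00998.
z = (0.07776 − 0.09)/0.00998 = -0.01224/0.00998 = -1.23.
p-value = P(Z < -1.227) ≈ 0.1100. With α = 0.02, fail to reject H₀.

z = -1.23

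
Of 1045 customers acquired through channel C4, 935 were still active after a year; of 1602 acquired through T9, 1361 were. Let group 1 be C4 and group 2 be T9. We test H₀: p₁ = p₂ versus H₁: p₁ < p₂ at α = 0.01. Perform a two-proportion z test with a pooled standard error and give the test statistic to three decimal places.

z = 3.350

p̂₁ = 935/1045 ≈ 0.894737, p̂₂ = 1361/1602 ≈ 0.849563.
Pooled p̂ = (935+1361)/(1045+1602) = 2296/2647 = 0.867397.
SE = √(0.115019 × 0.00158116) = 0.013486.
z = (0.894737 − 0.849563)/0.013486 = 0.045174/0.013486 = 3.350.
p-value = P(Z < 3.350) ≈ 0.9996, so at α = 0.01 we fail to reject H₀.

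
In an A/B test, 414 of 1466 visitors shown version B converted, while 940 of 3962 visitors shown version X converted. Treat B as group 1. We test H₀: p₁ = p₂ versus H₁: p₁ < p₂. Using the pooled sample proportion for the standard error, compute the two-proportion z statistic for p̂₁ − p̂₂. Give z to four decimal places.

p̂₁ = 414/1466 ≈ 0.28240109, p̂₂ = 940/3962 ≈ 0.23725391.
Pooled p̂ = (414+940)/(1466+3962) = 1354/5428 = 0.24944731.
SE = √(0.187223 × 0.000934526) = 0.01322744.
z = (0.28240109 − 0.23725391)/0.01322744 = 0.04514718/0.01322744 = 3.4131.
p-value = P(Z < 3.413) ≈ 0.9997.

z = 3.4131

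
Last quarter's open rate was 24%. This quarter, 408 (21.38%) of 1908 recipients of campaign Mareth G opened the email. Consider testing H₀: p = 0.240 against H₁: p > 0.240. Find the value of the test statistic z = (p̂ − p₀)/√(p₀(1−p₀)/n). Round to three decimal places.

z = -2.676

p̂ = 408/1908 ≈ 0.213836.
Standard error under H₀: √(0.24×0.76/1908) = 0.009777.
z = (0.213836 − 0.24)/0.009777 = -0.026164/0.009777 = -2.676.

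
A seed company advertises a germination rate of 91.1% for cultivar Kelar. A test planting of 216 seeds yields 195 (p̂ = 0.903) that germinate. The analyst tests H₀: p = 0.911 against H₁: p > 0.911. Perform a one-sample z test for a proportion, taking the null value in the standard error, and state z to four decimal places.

p̂ = 195/216 = 0.902778.
Standard error under H₀: √(0.911×0.089/216) = 0.019374.
z = (0.902778 − 0.911)/0.019374 = -0.008222/0.019374 = -0.4244.

z = -0.4244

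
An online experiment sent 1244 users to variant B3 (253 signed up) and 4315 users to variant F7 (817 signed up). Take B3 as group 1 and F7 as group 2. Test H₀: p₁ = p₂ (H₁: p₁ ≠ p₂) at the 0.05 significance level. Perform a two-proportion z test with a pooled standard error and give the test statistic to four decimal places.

z = 1.1064

p̂₁ = 253/1244 = 0.2033762, p̂₂ = 817/4315 = 0.1893395.
Pooled p̂ = (253+817)/(1244+4315) = 1070/5559 = 0.1924807.
SE = √(p̂(1−p̂)(1/n₁+1/n₂)) = √(0.1924807·0.8075193·0.00103561) = √(0.000160967) = 0.0126873.
z = (0.2033762 − 0.1893395)/0.0126873 = 0.0140367/0.0126873 = 1.1064.
Two-sided p-value ≈ 2·Φ(−1.106) = 0.2686. With α = 0.05, fail to reject H₀.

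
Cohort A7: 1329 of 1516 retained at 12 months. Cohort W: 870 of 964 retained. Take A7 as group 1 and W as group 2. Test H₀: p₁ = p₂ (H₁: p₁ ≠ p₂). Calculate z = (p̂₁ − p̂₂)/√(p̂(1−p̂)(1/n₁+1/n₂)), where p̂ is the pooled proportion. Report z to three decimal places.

z = -1.979

p̂₁ = 1329/1516 ≈ 0.87665, p̂₂ = 870/964 ≈ 0.90249.
Pooled p̂ = (1329+870)/(1516+964) = 2199/2480 = 0.88669.
SE = √(p̂(1−p̂)(1/n₁+1/n₂)) = √(0.88669·0.11331·0.00169698) = √(0.000170492) = 0.01306.
z = (0.87665 − 0.90249)/0.01306 = -0.02584/0.01306 = -1.979.
Two-sided p-value ≈ 2·Φ(−1.979) = 0.0478.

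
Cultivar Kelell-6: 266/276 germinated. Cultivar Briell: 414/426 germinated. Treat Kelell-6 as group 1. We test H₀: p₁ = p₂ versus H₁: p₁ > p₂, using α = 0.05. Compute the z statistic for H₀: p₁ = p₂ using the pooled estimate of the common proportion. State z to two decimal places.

p̂₁ = 266/276 ≈ 0.96377, p̂₂ = 414/426 ≈ 0.97183.
Pooled p̂ = (266+414)/(276+426) = 680/702 = 0.96866.
SE = √(p̂(1−p̂)(1/n₁+1/n₂)) = √(0.96866·0.03134·0.00597061) = √(0.000181249) = 0.01346.
z = (0.96377 − 0.97183)/0.01346 = -0.00806/0.01346 = -0.60.
p-value = P(Z > -0.599) ≈ 0.7254. With α = 0.05, fail to reject H₀.

z = -0.60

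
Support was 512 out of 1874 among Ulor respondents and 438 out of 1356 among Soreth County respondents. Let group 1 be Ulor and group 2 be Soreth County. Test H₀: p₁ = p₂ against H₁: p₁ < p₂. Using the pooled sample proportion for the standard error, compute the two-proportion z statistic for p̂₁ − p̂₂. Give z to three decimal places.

p̂₁ = 512/1874 ≈ 0.273212, p̂₂ = 438/1356 ≈ 0.323009.
Pooled p̂ = (512+438)/(1874+1356) = 950/3230 = 0.294118.
SE = √(p̂(1−p̂)(1/n₁+1/n₂)) = √(0.294118·0.705882·0.00127108) = √(0.000263892) = 0.016245.
z = (0.273212 − 0.323009)/0.016245 = -0.049797/0.016245 = -3.065.
p-value = P(Z < -3.065) ≈ 0.0011.

z = -3.065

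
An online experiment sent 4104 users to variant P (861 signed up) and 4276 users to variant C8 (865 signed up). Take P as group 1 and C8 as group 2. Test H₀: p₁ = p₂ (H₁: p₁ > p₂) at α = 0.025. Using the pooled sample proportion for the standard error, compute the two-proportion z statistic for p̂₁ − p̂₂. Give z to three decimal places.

p̂₁ = 861/4104 ≈ 0.209795, p̂₂ = 865/4276 ≈ 0.202292.
Pooled p̂ = (861+865)/(4104+4276) = 1726/8380 = 0.205967.
SE = √(p̂(1−p̂)(1/n₁+1/n₂)) = √(0.205967·0.794033·0.000477528) = √(7.8097e-05) = 0.008837.
z = (0.209795 − 0.202292)/0.008837 = 0.007503/0.008837 = 0.849.
p-value = P(Z > 0.849) ≈ 0.1979; since p > α = 0.025, fail to reject H₀.

z = 0.849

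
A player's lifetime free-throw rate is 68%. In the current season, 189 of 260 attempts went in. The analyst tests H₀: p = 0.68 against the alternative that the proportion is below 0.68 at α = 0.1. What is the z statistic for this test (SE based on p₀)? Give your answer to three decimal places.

p̂ = 189/260 ≈ 0.72692.
Under H₀, SE = √(0.68·0.32/260) = √(0.000836923) = 0.02893.
z = (0.72692 − 0.68)/0.02893 = 0.04692/0.02893 = 1.622.
p-value = P(Z < 1.622) ≈ 0.9476; since p > α = 0.1, fail to reject H₀.

z = 1.622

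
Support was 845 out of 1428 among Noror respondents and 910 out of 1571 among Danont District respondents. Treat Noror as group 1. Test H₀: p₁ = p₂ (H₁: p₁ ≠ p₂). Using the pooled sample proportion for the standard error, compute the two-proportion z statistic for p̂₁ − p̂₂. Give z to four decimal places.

p̂₁ = 845/1428 ≈ 0.591737, p̂₂ = 910/1571 ≈ 0.579249.
Pooled p̂ = (845+910)/(1428+1571) = 1755/2999 = 0.585195.
SE = √(0.242742 × 0.00133682) = 0.018014.
z = (0.591737 − 0.579249)/0.018014 = 0.012488/0.018014 = 0.6932.

z = 0.6932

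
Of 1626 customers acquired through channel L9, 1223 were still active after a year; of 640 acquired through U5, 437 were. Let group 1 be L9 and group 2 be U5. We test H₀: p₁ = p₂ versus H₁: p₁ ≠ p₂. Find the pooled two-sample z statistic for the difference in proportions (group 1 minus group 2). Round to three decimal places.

p̂₁ = 1223/1626 = 0.752153, p̂₂ = 437/640 = 0.682813.
Pooled p̂ = (1223+437)/(1626+640) = 1660/2266 = 0.732568.
SE = √(0.195912 × 0.00217751) = 0.020654.
z = (0.752153 − 0.682813)/0.020654 = 0.069340/0.020654 = 3.357.
Two-sided p-value ≈ 2·Φ(−3.357) = 0.0008.

z = 3.357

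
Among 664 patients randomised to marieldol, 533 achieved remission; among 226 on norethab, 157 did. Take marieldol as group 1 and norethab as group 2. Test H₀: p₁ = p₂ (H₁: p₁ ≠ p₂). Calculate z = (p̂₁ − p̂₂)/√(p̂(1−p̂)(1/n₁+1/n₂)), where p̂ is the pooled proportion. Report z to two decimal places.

p̂₁ = 533/664 = 0.8027, p̂₂ = 157/226 = 0.6947.
Pooled p̂ = (533+157)/(664+226) = 690/890 = 0.7753.
SE = √(0.17422 × 0.0059308) = 0.0321.
z = (0.8027 − 0.6947)/0.0321 = 0.1080/0.0321 = 3.36.
p-value = 2·P(Z > 3.360) ≈ 0.0008.

z = 3.36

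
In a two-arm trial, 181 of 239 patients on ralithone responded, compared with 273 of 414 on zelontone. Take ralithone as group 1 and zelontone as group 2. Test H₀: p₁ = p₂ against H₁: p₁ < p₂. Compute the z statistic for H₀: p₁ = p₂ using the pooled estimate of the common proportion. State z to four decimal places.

p̂₁ = 181/239 ≈ 0.757322, p̂₂ = 273/414 ≈ 0.659420.
Pooled p̂ = (181+273)/(239+414) = 454/653 = 0.695253.
SE = √(0.211876 × 0.00659956) = 0.037394.
z = (0.757322 − 0.659420)/0.037394 = 0.097902/0.037394 = 2.6181.
p-value = P(Z < 2.618) ≈ 0.9956.

z = 2.6181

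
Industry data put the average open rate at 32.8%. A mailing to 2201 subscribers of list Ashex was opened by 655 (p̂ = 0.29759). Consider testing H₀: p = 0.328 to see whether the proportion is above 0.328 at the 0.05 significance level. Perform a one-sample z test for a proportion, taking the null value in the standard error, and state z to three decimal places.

z = -3.039

p̂ = 655/2201 ≈ 0.297592.
Standard error under H₀: √(0.328×0.672/2201) = 0.010007.
z = (0.297592 − 0.328)/0.010007 = -0.030408/0.010007 = -3.039.
p-value = P(Z > -3.039) ≈ 0.9988; since p > α = 0.05, fail to reject H₀.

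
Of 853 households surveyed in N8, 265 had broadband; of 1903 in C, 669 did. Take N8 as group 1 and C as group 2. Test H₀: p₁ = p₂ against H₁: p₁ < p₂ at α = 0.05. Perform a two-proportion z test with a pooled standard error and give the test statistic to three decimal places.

z = -2.096

p̂₁ = 265/853 ≈ 0.31067, p̂₂ = 669/1903 ≈ 0.35155.
Pooled p̂ = (265+669)/(853+1903) = 934/2756 = 0.33890.
SE = √(0.224046 × 0.00169782) = 0.01950.
z = (0.31067 − 0.35155)/0.01950 = -0.04088/0.01950 = -2.096.
p-value = P(Z < -2.096) ≈ 0.0180. With α = 0.05, reject H₀.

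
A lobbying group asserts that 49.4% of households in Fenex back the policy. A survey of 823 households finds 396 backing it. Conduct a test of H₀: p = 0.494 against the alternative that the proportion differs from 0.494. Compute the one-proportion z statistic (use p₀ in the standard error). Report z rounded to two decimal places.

p̂ = 396/823 = 0.4812.
Standard error under H₀: √(0.494×0.506/823) = 0.0174.
z = (0.4812 − 0.494)/0.0174 = -0.0128/0.0174 = -0.74.
p-value = 2·P(Z > 0.736) ≈ 0.4615.

z = -0.74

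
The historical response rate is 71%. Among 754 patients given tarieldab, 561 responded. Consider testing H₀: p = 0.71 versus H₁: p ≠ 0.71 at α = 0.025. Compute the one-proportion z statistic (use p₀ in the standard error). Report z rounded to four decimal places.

p̂ = 561/754 = 0.744032.
SE = √(p₀(1−p₀)/n) = √(0.2059/754) = 0.016525.
z = (0.744032 − 0.71)/0.016525 = 0.034032/0.016525 = 2.0594.
p-value = 2·P(Z > 2.059) ≈ 0.0395, so at α = 0.025 we fail to reject H₀.

z = 2.0594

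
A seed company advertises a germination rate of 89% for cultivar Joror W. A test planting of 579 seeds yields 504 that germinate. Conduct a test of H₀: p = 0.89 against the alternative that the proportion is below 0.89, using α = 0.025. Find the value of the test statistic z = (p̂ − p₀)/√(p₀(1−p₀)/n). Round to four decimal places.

p̂ = 504/579 ≈ 0.8704663.
SE = √(p₀(1−p₀)/n) = √(0.0979/579) = 0.0130033.
z = (0.8704663 − 0.89)/0.0130033 = -0.0195337/0.0130033 = -1.5022.
p-value = P(Z < -1.502) ≈ 0.0665. With α = 0.025, fail to reject H₀.

z = -1.5022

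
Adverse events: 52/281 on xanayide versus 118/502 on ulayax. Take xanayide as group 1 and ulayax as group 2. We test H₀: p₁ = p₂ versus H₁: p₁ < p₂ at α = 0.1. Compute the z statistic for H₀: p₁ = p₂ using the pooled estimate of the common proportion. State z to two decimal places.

p̂₁ = 52/281 = 0.1851, p̂₂ = 118/502 = 0.2351.
Pooled p̂ = (52+118)/(281+502) = 170/783 = 0.2171.
SE = √(p̂(1−p̂)(1/n₁+1/n₂)) = √(0.2171·0.7829·0.00555075) = √(0.000943491) = 0.0307.
z = (0.1851 − 0.2351)/0.0307 = -0.0500/0.0307 = -1.63.
p-value = P(Z < -1.628) ≈ 0.0518; since p < α = 0.1, reject H₀.

z = -1.63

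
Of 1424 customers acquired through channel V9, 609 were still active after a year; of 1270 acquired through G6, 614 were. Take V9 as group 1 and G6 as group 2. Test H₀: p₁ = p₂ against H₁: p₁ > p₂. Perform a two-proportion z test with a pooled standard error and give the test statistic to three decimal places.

z = -2.904

p̂₁ = 609/1424 ≈ 0.427669, p̂₂ = 614/1270 ≈ 0.483465.
Pooled p̂ = (609+614)/(1424+1270) = 1223/2694 = 0.453972.
SE = √(p̂(1−p̂)(1/n₁+1/n₂)) = √(0.453972·0.546028·0.00148965) = √(0.000369256) = 0.019216.
z = (0.427669 − 0.483465)/0.019216 = -0.055796/0.019216 = -2.904.
p-value = P(Z > -2.904) ≈ 0.9982.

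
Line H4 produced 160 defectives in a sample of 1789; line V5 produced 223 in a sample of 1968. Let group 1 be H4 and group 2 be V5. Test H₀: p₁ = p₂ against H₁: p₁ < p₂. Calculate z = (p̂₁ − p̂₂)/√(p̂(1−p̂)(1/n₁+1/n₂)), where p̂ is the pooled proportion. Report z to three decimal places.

p̂₁ = 160/1789 ≈ 0.08944, p̂₂ = 223/1968 ≈ 0.11331.
Pooled p̂ = (160+223)/(1789+1968) = 383/3757 = 0.10194.
SE = √(0.0915507 × 0.0010671) = 0.00988.
z = (0.08944 − 0.11331)/0.00988 = -0.02387/0.00988 = -2.416.
p-value = P(Z < -2.416) ≈ 0.0079.

z = -2.416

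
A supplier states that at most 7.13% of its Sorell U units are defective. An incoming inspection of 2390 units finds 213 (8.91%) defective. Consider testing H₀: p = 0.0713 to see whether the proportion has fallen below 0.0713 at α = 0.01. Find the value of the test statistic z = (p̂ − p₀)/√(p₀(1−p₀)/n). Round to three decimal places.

p̂ = 213/2390 ≈ 0.0891213.
SE = √(p₀(1−p₀)/n) = √(0.066216/2390) = 0.0052636.
z = (0.0891213 − 0.0713)/0.0052636 = 0.0178213/0.0052636 = 3.386.
p-value = P(Z < 3.386) ≈ 0.9996, so at α = 0.01 we fail to reject H₀.

z = 3.386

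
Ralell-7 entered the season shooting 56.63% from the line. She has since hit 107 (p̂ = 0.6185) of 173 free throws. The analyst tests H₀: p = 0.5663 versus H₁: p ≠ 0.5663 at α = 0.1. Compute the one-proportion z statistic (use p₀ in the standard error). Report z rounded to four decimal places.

z = 1.3853

p̂ = 107/173 ≈ 0.618497.
Under H₀, SE = √(0.5663·0.4337/173) = √(0.00141968) = 0.037679.
z = (0.618497 − 0.5663)/0.037679 = 0.052197/0.037679 = 1.3853.
p-value = 2·P(Z > 1.385) ≈ 0.1660. With α = 0.1, fail to reject H₀.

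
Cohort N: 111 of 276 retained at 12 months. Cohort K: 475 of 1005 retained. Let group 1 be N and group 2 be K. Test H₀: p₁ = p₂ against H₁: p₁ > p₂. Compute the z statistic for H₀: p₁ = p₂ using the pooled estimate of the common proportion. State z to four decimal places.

z = -2.0813

p̂₁ = 111/276 ≈ 0.402174, p̂₂ = 475/1005 ≈ 0.472637.
Pooled p̂ = (111+475)/(276+1005) = 586/1281 = 0.457455.
SE = √(p̂(1−p̂)(1/n₁+1/n₂)) = √(0.457455·0.542545·0.00461821) = √(0.00114619) = 0.033855.
z = (0.402174 − 0.472637)/0.033855 = -0.070463/0.033855 = -2.0813.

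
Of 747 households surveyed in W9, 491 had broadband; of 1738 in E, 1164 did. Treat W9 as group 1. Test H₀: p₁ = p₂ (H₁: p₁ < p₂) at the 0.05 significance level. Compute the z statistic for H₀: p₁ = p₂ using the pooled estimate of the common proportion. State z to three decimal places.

p̂₁ = 491/747 ≈ 0.65730, p̂₂ = 1164/1738 ≈ 0.66974.
Pooled p̂ = (491+1164)/(747+1738) = 1655/2485 = 0.66600.
SE = √(0.222445 × 0.00191406) = 0.02063.
z = (0.65730 − 0.66974)/0.02063 = -0.01244/0.02063 = -0.603.
p-value = P(Z < -0.603) ≈ 0.2733, so at α = 0.05 we fail to reject H₀.

z = -0.603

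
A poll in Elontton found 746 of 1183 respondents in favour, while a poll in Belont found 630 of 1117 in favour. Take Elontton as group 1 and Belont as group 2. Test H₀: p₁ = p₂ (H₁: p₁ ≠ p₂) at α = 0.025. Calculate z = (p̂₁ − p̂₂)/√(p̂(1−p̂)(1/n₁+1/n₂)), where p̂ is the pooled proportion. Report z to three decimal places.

z = 3.256

p̂₁ = 746/1183 ≈ 0.63060, p̂₂ = 630/1117 ≈ 0.56401.
Pooled p̂ = (746+630)/(1183+1117) = 1376/2300 = 0.59826.
SE = √(p̂(1−p̂)(1/n₁+1/n₂)) = √(0.59826·0.40174·0.00174056) = √(0.000418335) = 0.02045.
z = (0.63060 − 0.56401)/0.02045 = 0.06659/0.02045 = 3.256.
Two-sided p-value ≈ 2·Φ(−3.256) = 0.0011. With α = 0.025, reject H₀.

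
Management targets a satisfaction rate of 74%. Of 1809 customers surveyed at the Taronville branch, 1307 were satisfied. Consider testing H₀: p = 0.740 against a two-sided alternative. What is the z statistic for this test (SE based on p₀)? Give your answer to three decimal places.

z = -1.697

p̂ = 1307/1809 = 0.72250.
SE = √(p₀(1−p₀)/n) = √(0.1924/1809) = 0.01031.
z = (0.72250 − 0.74)/0.01031 = -0.01750/0.01031 = -1.697.
p-value = 2·P(Z > 1.697) ≈ 0.0897.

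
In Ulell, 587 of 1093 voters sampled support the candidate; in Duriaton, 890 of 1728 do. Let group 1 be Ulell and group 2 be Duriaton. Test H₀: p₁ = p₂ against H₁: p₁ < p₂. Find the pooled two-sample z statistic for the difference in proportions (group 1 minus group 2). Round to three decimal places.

z = 1.140

p̂₁ = 587/1093 = 0.53705, p̂₂ = 890/1728 = 0.51505.
Pooled p̂ = (587+890)/(1093+1728) = 1477/2821 = 0.52357.
SE = √(p̂(1−p̂)(1/n₁+1/n₂)) = √(0.52357·0.47643·0.00149362) = √(0.000372574) = 0.01930.
z = (0.53705 − 0.51505)/0.01930 = 0.02200/0.01930 = 1.140.
p-value = P(Z < 1.140) ≈ 0.8729.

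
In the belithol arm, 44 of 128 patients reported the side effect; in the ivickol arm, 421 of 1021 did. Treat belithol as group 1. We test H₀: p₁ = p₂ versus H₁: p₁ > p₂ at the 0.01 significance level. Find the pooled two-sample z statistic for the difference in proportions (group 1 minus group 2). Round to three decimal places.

p̂₁ = 44/128 ≈ 0.34375, p̂₂ = 421/1021 ≈ 0.41234.
Pooled p̂ = (44+421)/(128+1021) = 465/1149 = 0.40470.
SE = √(p̂(1−p̂)(1/n₁+1/n₂)) = √(0.40470·0.59530·0.00879193) = √(0.00211813) = 0.04602.
z = (0.34375 − 0.41234)/0.04602 = -0.06859/0.04602 = -1.490.
p-value = P(Z > -1.490) ≈ 0.9319. With α = 0.01, fail to reject H₀.

z = -1.490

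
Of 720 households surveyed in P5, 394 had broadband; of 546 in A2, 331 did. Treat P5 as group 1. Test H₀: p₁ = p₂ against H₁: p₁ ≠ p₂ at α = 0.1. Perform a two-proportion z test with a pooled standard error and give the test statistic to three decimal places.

p̂₁ = 394/720 ≈ 0.54722, p̂₂ = 331/546 ≈ 0.60623.
Pooled p̂ = (394+331)/(720+546) = 725/1266 = 0.57267.
SE = √(0.244719 × 0.00322039) = 0.02807.
z = (0.54722 − 0.60623)/0.02807 = -0.05901/0.02807 = -2.102.
Two-sided p-value ≈ 2·Φ(−2.102) = 0.0356; since p < α = 0.1, reject H₀.

z = -2.102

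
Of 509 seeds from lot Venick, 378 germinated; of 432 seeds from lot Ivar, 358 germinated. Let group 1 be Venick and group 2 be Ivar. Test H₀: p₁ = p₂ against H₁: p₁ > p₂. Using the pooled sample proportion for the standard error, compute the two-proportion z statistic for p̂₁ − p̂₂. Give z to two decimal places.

z = -3.19

p̂₁ = 378/509 ≈ 0.7426, p̂₂ = 358/432 ≈ 0.8287.
Pooled p̂ = (378+358)/(509+432) = 736/941 = 0.7821.
SE = √(p̂(1−p̂)(1/n₁+1/n₂)) = √(0.7821·0.2179·0.00427945) = √(0.00072919) = 0.0270.
z = (0.7426 − 0.8287)/0.0270 = -0.0861/0.0270 = -3.19.
p-value = P(Z > -3.187) ≈ 0.9993.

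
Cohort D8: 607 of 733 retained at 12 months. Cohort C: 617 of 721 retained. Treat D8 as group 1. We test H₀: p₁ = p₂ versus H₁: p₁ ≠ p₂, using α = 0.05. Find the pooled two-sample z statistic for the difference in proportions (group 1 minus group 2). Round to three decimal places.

z = -1.445

p̂₁ = 607/733 = 0.82810, p̂₂ = 617/721 = 0.85576.
Pooled p̂ = (607+617)/(733+721) = 1224/1454 = 0.84182.
SE = √(0.133162 × 0.00275122) = 0.01914.
z = (0.82810 − 0.85576)/0.01914 = -0.02766/0.01914 = -1.445.
Two-sided p-value ≈ 2·Φ(−1.445) = 0.1485, so at α = 0.05 we fail to reject H₀.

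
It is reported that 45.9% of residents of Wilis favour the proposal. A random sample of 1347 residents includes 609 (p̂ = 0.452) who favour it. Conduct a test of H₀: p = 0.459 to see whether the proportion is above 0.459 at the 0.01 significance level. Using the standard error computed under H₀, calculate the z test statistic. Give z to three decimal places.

p̂ = 609/1347 = 0.45212.
Under H₀, SE = √(0.459·0.541/1347) = √(0.00018435) = 0.01358.
z = (0.45212 − 0.459)/0.01358 = -0.00688/0.01358 = -0.507.
p-value = P(Z > -0.507) ≈ 0.6939; since p > α = 0.01, fail to reject H₀.

z = -0.507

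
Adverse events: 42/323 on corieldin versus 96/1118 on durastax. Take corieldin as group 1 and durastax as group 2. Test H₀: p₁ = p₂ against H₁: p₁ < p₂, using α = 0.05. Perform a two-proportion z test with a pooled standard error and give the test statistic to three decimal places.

z = 2.376

p̂₁ = 42/323 ≈ 0.130031, p̂₂ = 96/1118 ≈ 0.085868.
Pooled p̂ = (42+96)/(323+1118) = 138/1441 = 0.095767.
SE = √(0.0865955 × 0.00399043) = 0.018589.
z = (0.130031 − 0.085868)/0.018589 = 0.044163/0.018589 = 2.376.
p-value = P(Z < 2.376) ≈ 0.9912; since p > α = 0.05, fail to reject H₀.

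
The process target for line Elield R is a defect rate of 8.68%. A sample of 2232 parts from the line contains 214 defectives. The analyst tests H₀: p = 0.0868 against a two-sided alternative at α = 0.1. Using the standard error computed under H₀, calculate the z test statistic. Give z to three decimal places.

p̂ = 214/2232 ≈ 0.09588.
Standard error under H₀: √(0.0868×0.9132/2232) = 0.00596.
z = (0.09588 − 0.0868)/0.00596 = 0.00908/0.00596 = 1.523.
p-value = 2·P(Z > 1.523) ≈ 0.1277. With α = 0.1, fail to reject H₀.

z = 1.523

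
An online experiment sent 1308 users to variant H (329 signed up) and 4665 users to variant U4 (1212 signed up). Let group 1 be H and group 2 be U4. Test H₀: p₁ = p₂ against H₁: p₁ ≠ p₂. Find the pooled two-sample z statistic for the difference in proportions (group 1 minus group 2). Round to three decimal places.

p̂₁ = 329/1308 = 0.25153, p̂₂ = 1212/4665 = 0.25981.
Pooled p̂ = (329+1212)/(1308+4665) = 1541/5973 = 0.25799.
SE = √(p̂(1−p̂)(1/n₁+1/n₂)) = √(0.25799·0.74201·0.000978888) = √(0.000187392) = 0.01369.
z = (0.25153 − 0.25981)/0.01369 = -0.00828/0.01369 = -0.605.
Two-sided p-value ≈ 2·Φ(−0.605) = 0.5454.

z = -0.605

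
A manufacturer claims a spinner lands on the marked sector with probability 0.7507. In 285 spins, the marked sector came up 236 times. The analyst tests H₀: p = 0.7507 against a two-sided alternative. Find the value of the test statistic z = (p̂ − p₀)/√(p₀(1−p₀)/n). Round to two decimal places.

p̂ = 236/285 = 0.8281.
SE = √(p₀(1−p₀)/n) = √(0.18715/285) = 0.0256.
z = (0.8281 − 0.7507)/0.0256 = 0.0774/0.0256 = 3.02.

z = 3.02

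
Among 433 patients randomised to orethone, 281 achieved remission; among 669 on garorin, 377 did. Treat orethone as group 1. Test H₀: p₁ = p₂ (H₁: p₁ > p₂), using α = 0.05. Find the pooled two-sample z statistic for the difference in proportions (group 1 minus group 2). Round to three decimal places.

z = 2.824

p̂₁ = 281/433 ≈ 0.64896, p̂₂ = 377/669 ≈ 0.56353.
Pooled p̂ = (281+377)/(433+669) = 658/1102 = 0.59710.
SE = √(0.240572 × 0.00380424) = 0.03025.
z = (0.64896 − 0.56353)/0.03025 = 0.08543/0.03025 = 2.824.
p-value = P(Z > 2.824) ≈ 0.0024. With α = 0.05, reject H₀.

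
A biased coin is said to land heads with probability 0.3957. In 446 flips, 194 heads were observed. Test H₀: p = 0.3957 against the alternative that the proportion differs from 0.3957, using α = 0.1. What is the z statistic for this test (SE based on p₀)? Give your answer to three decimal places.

p̂ = 194/446 = 0.434978.
SE = √(p₀(1−p₀)/n) = √(0.23912/446) = 0.023155.
z = (0.434978 − 0.3957)/0.023155 = 0.039278/0.023155 = 1.696.
Two-sided p-value ≈ 2·Φ(−1.696) = 0.0898, so at α = 0.1 we reject H₀.

z = 1.696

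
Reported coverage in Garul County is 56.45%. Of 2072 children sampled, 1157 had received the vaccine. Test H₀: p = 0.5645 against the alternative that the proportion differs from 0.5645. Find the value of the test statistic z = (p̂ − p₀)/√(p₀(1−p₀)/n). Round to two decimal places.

z = -0.56

p̂ = 1157/2072 ≈ 0.5584.
Standard error under H₀: √(0.5645×0.4355/2072) = 0.0109.
z = (0.5584 − 0.5645)/0.0109 = -0.0061/0.0109 = -0.56.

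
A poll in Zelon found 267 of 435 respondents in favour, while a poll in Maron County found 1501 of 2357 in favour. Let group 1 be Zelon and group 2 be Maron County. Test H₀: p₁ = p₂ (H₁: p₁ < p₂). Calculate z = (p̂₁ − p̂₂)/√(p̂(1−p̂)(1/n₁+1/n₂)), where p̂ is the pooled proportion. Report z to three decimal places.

z = -0.916

p̂₁ = 267/435 ≈ 0.61379, p̂₂ = 1501/2357 ≈ 0.63683.
Pooled p̂ = (267+1501)/(435+2357) = 1768/2792 = 0.63324.
SE = √(0.232248 × 0.00272312) = 0.02515.
z = (0.61379 − 0.63683)/0.02515 = -0.02304/0.02515 = -0.916.
p-value = P(Z < -0.916) ≈ 0.1799.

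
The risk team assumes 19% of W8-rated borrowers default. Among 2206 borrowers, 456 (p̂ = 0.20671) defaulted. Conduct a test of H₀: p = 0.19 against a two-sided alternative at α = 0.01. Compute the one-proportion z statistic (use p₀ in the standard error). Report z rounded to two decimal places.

p̂ = 456/2206 = 0.20671.
Under H₀, SE = √(0.19·0.81/2206) = √(6.97643e-05) = 0.00835.
z = (0.20671 − 0.19)/0.00835 = 0.01671/0.00835 = 2.00.
Two-sided p-value ≈ 2·Φ(−2.000) = 0.0454; since p > α = 0.01, fail to reject H₀.

z = 2.00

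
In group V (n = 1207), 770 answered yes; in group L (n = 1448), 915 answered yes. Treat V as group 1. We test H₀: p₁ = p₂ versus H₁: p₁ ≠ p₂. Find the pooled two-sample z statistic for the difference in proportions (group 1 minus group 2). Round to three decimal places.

z = 0.322

p̂₁ = 770/1207 = 0.63795, p̂₂ = 915/1448 = 0.63191.
Pooled p̂ = (770+915)/(1207+1448) = 1685/2655 = 0.63465.
SE = √(p̂(1−p̂)(1/n₁+1/n₂)) = √(0.63465·0.36535·0.00151911) = √(0.000352234) = 0.01877.
z = (0.63795 − 0.63191)/0.01877 = 0.00604/0.01877 = 0.322.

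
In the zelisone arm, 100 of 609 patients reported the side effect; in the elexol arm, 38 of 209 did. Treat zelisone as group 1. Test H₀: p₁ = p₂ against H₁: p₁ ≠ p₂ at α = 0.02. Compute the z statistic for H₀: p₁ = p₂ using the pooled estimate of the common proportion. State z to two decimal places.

z = -0.59

p̂₁ = 100/609 ≈ 0.1642, p̂₂ = 38/209 ≈ 0.1818.
Pooled p̂ = (100+38)/(609+209) = 138/818 = 0.1687.
SE = √(p̂(1−p̂)(1/n₁+1/n₂)) = √(0.1687·0.8313·0.00642673) = √(0.000901304) = 0.0300.
z = (0.1642 − 0.1818)/0.0300 = -0.0176/0.0300 = -0.59.
Two-sided p-value ≈ 2·Φ(−0.587) = 0.5574; since p > α = 0.02, fail to reject H₀.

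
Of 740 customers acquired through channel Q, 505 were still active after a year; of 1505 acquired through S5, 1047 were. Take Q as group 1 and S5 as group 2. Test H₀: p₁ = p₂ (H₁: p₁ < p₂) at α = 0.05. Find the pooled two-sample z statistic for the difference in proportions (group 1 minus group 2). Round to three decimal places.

p̂₁ = 505/740 ≈ 0.68243, p̂₂ = 1047/1505 ≈ 0.69568.
Pooled p̂ = (505+1047)/(740+1505) = 1552/2245 = 0.69131.
SE = √(0.213399 × 0.0020158) = 0.02074.
z = (0.68243 − 0.69568)/0.02074 = -0.01325/0.02074 = -0.639.
p-value = P(Z < -0.639) ≈ 0.2615, so at α = 0.05 we fail to reject H₀.

z = -0.639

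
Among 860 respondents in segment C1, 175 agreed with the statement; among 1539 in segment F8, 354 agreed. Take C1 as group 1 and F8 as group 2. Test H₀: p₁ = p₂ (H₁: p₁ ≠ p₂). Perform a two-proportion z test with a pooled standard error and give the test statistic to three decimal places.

z = -1.503

p̂₁ = 175/860 = 0.20349, p̂₂ = 354/1539 = 0.23002.
Pooled p̂ = (175+354)/(860+1539) = 529/2399 = 0.22051.
SE = √(p̂(1−p̂)(1/n₁+1/n₂)) = √(0.22051·0.77949·0.00181256) = √(0.000311552) = 0.01765.
z = (0.20349 − 0.23002)/0.01765 = -0.02653/0.01765 = -1.503.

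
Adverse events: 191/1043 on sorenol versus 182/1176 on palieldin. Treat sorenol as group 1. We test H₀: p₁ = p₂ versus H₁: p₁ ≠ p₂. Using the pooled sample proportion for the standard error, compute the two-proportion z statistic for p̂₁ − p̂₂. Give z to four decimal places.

p̂₁ = 191/1043 = 0.183126, p̂₂ = 182/1176 = 0.154762.
Pooled p̂ = (191+182)/(1043+1176) = 373/2219 = 0.168094.
SE = √(p̂(1−p̂)(1/n₁+1/n₂)) = √(0.168094·0.831906·0.00180911) = √(0.000252983) = 0.015905.
z = (0.183126 − 0.154762)/0.015905 = 0.028364/0.015905 = 1.7833.

z = 1.7833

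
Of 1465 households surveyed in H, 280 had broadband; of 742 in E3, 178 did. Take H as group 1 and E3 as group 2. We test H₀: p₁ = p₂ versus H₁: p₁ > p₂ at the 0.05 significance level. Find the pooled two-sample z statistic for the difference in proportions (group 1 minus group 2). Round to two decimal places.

p̂₁ = 280/1465 ≈ 0.1911, p̂₂ = 178/742 ≈ 0.2399.
Pooled p̂ = (280+178)/(1465+742) = 458/2207 = 0.2075.
SE = √(p̂(1−p̂)(1/n₁+1/n₂)) = √(0.2075·0.7925·0.0020303) = √(0.000333896) = 0.0183.
z = (0.1911 − 0.2399)/0.0183 = -0.0488/0.0183 = -2.67.
p-value = P(Z > -2.669) ≈ 0.9962, so at α = 0.05 we fail to reject H₀.

z = -2.67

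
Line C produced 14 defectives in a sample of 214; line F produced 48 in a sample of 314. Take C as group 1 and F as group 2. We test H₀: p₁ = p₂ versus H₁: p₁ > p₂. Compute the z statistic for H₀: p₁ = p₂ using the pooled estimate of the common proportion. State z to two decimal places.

z = -3.06

p̂₁ = 14/214 = 0.06542, p̂₂ = 48/314 = 0.15287.
Pooled p̂ = (14+48)/(214+314) = 62/528 = 0.11742.
SE = √(0.103636 × 0.00785761) = 0.02854.
z = (0.06542 − 0.15287)/0.02854 = -0.08745/0.02854 = -3.06.
p-value = P(Z > -3.064) ≈ 0.9989.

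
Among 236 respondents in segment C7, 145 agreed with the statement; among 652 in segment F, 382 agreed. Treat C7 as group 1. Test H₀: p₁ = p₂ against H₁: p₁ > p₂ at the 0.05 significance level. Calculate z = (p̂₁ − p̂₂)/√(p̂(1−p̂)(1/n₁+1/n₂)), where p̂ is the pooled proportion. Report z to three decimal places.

z = 0.764

p̂₁ = 145/236 = 0.61441, p̂₂ = 382/652 = 0.58589.
Pooled p̂ = (145+382)/(236+652) = 527/888 = 0.59347.
SE = √(p̂(1−p̂)(1/n₁+1/n₂)) = √(0.59347·0.40653·0.00577103) = √(0.00139234) = 0.03731.
z = (0.61441 − 0.58589)/0.03731 = 0.02852/0.03731 = 0.764.
p-value = P(Z > 0.764) ≈ 0.2224; since p > α = 0.05, fail to reject H₀.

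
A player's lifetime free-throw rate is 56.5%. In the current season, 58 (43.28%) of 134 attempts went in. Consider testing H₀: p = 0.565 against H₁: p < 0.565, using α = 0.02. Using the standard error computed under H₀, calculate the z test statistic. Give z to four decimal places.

p̂ = 58/134 ≈ 0.432836.
SE = √(p₀(1−p₀)/n) = √(0.24577/134) = 0.042827.
z = (0.432836 − 0.565)/0.042827 = -0.132164/0.042827 = -3.0860.
p-value = P(Z < -3.086) ≈ 0.0010; since p < α = 0.02, reject H₀.

z = -3.0860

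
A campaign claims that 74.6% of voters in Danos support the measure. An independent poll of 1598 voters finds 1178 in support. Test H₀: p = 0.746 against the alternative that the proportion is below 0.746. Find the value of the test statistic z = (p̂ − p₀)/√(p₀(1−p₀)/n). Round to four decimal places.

p̂ = 1178/1598 = 0.737171.
Standard error under H₀: √(0.746×0.254/1598) = 0.010889.
z = (0.737171 − 0.746)/0.010889 = -0.008829/0.010889 = -0.8108.
p-value = P(Z < -0.811) ≈ 0.2088.

z = -0.8108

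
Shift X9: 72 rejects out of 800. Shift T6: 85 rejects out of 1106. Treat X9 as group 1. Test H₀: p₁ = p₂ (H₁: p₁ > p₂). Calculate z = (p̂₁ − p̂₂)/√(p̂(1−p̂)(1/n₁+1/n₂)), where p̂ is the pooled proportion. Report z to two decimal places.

p̂₁ = 72/800 ≈ 0.09000, p̂₂ = 85/1106 ≈ 0.07685.
Pooled p̂ = (72+85)/(800+1106) = 157/1906 = 0.08237.
SE = √(0.0755864 × 0.00215416) = 0.01276.
z = (0.09000 − 0.07685)/0.01276 = 0.01315/0.01276 = 1.03.

z = 1.03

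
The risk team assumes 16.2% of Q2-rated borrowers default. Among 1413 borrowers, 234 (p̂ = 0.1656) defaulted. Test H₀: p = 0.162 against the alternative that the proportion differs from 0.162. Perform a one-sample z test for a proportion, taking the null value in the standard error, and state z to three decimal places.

p̂ = 234/1413 ≈ 0.16561.
SE = √(p₀(1−p₀)/n) = √(0.13576/1413) = 0.00980.
z = (0.16561 − 0.162)/0.00980 = 0.00361/0.00980 = 0.368.
Two-sided p-value ≈ 2·Φ(−0.368) = 0.7130.

z = 0.368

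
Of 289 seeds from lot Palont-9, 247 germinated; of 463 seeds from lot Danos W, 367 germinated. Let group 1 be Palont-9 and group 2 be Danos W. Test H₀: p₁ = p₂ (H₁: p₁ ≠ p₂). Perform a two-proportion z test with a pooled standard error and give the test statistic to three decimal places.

z = 2.137

p̂₁ = 247/289 ≈ 0.85467, p̂₂ = 367/463 ≈ 0.79266.
Pooled p̂ = (247+367)/(289+463) = 614/752 = 0.81649.
SE = √(p̂(1−p̂)(1/n₁+1/n₂)) = √(0.81649·0.18351·0.00562003) = √(0.000842075) = 0.02902.
z = (0.85467 − 0.79266)/0.02902 = 0.06201/0.02902 = 2.137.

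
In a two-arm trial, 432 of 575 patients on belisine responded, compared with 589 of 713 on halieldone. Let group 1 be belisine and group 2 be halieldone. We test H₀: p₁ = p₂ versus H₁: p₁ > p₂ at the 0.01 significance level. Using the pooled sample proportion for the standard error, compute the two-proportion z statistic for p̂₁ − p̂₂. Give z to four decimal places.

p̂₁ = 432/575 ≈ 0.7513043, p̂₂ = 589/713 ≈ 0.8260870.
Pooled p̂ = (432+589)/(575+713) = 1021/1288 = 0.7927019.
SE = √(0.164326 × 0.00314165) = 0.0227212.
z = (0.7513043 − 0.8260870)/0.0227212 = -0.0747827/0.0227212 = -3.2913.
p-value = P(Z > -3.291) ≈ 0.9995. With α = 0.01, fail to reject H₀.

z = -3.2913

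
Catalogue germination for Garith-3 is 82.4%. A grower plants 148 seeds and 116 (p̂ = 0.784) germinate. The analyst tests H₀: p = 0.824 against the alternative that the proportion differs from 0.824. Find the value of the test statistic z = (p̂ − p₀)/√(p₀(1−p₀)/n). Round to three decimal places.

z = -1.285

p̂ = 116/148 ≈ 0.78378.
Under H₀, SE = √(0.824·0.176/148) = √(0.000979892) = 0.03130.
z = (0.78378 − 0.824)/0.03130 = -0.04022/0.03130 = -1.285.
p-value = 2·P(Z > 1.285) ≈ 0.1989.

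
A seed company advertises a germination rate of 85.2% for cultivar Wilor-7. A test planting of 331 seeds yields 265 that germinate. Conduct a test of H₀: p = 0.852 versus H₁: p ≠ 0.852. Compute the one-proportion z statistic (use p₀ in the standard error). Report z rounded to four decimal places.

p̂ = 265/331 ≈ 0.8006042.
Under H₀, SE = √(0.852·0.148/331) = √(0.000380955) = 0.0195181.
z = (0.8006042 − 0.852)/0.0195181 = -0.0513958/0.0195181 = -2.6332.
p-value = 2·P(Z > 2.633) ≈ 0.0085.

z = -2.6332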